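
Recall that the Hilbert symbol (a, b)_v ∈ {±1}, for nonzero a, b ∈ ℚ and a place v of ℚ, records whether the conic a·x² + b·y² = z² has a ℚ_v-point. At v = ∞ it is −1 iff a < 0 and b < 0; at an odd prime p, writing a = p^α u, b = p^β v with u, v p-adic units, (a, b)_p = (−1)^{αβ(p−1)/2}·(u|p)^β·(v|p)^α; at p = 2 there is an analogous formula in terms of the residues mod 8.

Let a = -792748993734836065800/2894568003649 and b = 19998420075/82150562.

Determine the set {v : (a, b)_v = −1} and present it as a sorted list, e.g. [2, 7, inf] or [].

[19, 31]

(a, b) ≡ (-81282, 27094) mod (ℚ^×)²; places V = {2, 3, 5, 7, 13, 17, 19, 23, 29, 31, ∞}.
(a,b)_3: α=13, u≡2; β=10, v≡1 (mod 3); (2|3)=-1, (1|3)=+1; sign (−1)^0·-1^10·+1^13 = +1.
(a,b)_7: α=-2, u≡4; β=0, v≡1 (mod 7); (4|7)=+1, (1|7)=+1; sign (−1)^0·+1^0·+1^-2 = +1.
(a,b)_∞: sgn(-81282)=−, sgn(27094)=+, so +1.
(a,b)_31: α=3, u≡11; β=1, v≡27 (mod 31); (11|31)=-1, (27|31)=-1; sign (−1)^1·-1^1·-1^3 = -1.
(a,b)_23: α=3, u≡12; β=1, v≡19 (mod 23); (12|23)=+1, (19|23)=-1; sign (−1)^1·+1^1·-1^3 = +1.
(a,b)_17: α=-4, u≡3; β=-2, v≡8 (mod 17); (3|17)=-1, (8|17)=+1; sign (−1)^0·-1^-2·+1^-4 = +1.
(a,b)_19: α=3, u≡1; β=1, v≡7 (mod 19); (1|19)=+1, (7|19)=+1; sign (−1)^1·+1^1·+1^3 = -1.
(a,b)_13: α=0, u≡5; β=-2, v≡5 (mod 13); (5|13)=-1, (5|13)=-1; sign (−1)^0·-1^-2·-1^0 = +1.
(a,b)_5: α=2, u≡2; β=2, v≡4 (mod 5); (2|5)=-1, (4|5)=+1; sign (−1)^0·-1^2·+1^2 = +1.
(a,b)_29: α=-4, u≡20; β=-2, v≡21 (mod 29); (20|29)=+1, (21|29)=-1; sign (−1)^0·+1^-2·-1^-4 = +1.
(a,b)_2: α=3, β=-1; u≡7, v≡3 (mod 8); ε(u)ε(v)=1·1, αω(v)=3·1, βω(u)=-1·0; sum ≡ 0  ⇒  +1.
|Ram(-81282, 27094)| = 2, even; anisotropic at {19, 31}.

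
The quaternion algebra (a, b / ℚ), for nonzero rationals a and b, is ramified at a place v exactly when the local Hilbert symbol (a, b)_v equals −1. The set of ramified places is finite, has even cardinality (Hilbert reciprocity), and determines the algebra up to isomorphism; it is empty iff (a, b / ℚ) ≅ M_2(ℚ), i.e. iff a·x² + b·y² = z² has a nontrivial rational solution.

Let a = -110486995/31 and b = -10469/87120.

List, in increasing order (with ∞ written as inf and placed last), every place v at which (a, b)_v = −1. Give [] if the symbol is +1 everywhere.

Mod squares: a ≡ -1852405, b ≡ -145. Check v ∈ {∞, 2, 3, 5, 11, 17, 19, 29, 31, 37, 43}.
v=19: a=19^1·(≡14), b=19^2·(≡17) mod 19; (14|19)=-1, (17|19)=+1; (−1)^{1·2·9}·(-1)^2·(+1)^1 = +1.
v=43: a=43^2·(≡31), b=43^0·(≡33) mod 43; (31|43)=+1, (33|43)=-1; (−1)^{2·0·21}·(+1)^0·(-1)^2 = +1.
v=5: a=5^1·(≡1), b=5^-1·(≡4) mod 5; (1|5)=+1, (4|5)=+1; (−1)^{1·-1·2}·(+1)^-1·(+1)^1 = +1.
v=29: a=29^0·(≡9), b=29^1·(≡4) mod 29; (9|29)=+1, (4|29)=+1; (−1)^{0·1·14}·(+1)^1·(+1)^0 = +1.
v=3: a=3^0·(≡2), b=3^-2·(≡2) mod 3; (2|3)=-1, (2|3)=-1; (−1)^{0·-2·1}·(-1)^-2·(-1)^0 = +1.
v=31: a=31^-1·(≡12), b=31^0·(≡4) mod 31; (12|31)=-1, (4|31)=+1; (−1)^{-1·0·15}·(-1)^0·(+1)^-1 = +1.
v=37: a=37^1·(≡33), b=37^0·(≡27) mod 37; (33|37)=+1, (27|37)=+1; (−1)^{1·0·18}·(+1)^0·(+1)^1 = +1.
v=17: a=17^1·(≡11), b=17^0·(≡13) mod 17; (11|17)=-1, (13|17)=+1; (−1)^{1·0·8}·(-1)^0·(+1)^1 = +1.
v=∞: -1852405 < 0 and -145 < 0  ⇒  (a,b)_∞ = -1.
v=11: a=11^0·(≡7), b=11^-2·(≡5) mod 11; (7|11)=-1, (5|11)=+1; (−1)^{0·-2·5}·(-1)^-2·(+1)^0 = +1.
v=2: v_2(a)=0, v_2(b)=-4; units ≡ 3, 7 (mod 8); ε·ε+αω+βω = 1·1+0·0+-4·1 ≡ 1  ⇒  (a,b)_2 = -1.
(-1852405, -145 / ℚ) ramifies at {2, ∞}: a division algebra.

[2, inf]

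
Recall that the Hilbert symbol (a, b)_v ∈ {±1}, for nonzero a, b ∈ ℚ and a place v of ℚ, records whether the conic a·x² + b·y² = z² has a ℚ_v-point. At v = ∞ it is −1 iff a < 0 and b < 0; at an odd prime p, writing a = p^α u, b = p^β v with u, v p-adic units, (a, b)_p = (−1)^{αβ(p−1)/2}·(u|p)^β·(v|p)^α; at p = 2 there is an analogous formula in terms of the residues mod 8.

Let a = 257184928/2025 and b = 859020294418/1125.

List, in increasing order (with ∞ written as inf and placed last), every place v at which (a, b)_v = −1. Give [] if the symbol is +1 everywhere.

[5, 17, 31, 37]

Mod squares: a ≡ 328042, b ≡ 87940490. Check v ∈ {∞, 2, 3, 5, 7, 11, 13, 17, 31, 37, 41}.
v=∞: 328042 > 0 and 87940490 > 0  ⇒  (a,b)_∞ = +1.
v=37: a=37^1·(≡32), b=37^1·(≡1) mod 37; (32|37)=-1, (1|37)=+1; (−1)^{1·1·18}·(-1)^1·(+1)^1 = -1.
v=3: a=3^-4·(≡1), b=3^-2·(≡2) mod 3; (1|3)=+1, (2|3)=-1; (−1)^{-4·-2·1}·(+1)^-2·(-1)^-4 = +1.
v=2: v_2(a)=5, v_2(b)=1; units ≡ 5, 5 (mod 8); ε·ε+αω+βω = 0·0+5·1+1·1 ≡ 0  ⇒  (a,b)_2 = +1.
v=41: a=41^0·(≡8), b=41^1·(≡20) mod 41; (8|41)=+1, (20|41)=+1; (−1)^{0·1·20}·(+1)^1·(+1)^0 = +1.
v=11: a=11^1·(≡3), b=11^1·(≡8) mod 11; (3|11)=+1, (8|11)=-1; (−1)^{1·1·5}·(+1)^1·(-1)^1 = +1.
v=5: a=5^-2·(≡3), b=5^-3·(≡2) mod 5; (3|5)=-1, (2|5)=-1; (−1)^{-2·-3·2}·(-1)^-3·(-1)^-2 = -1.
v=17: a=17^0·(≡10), b=17^3·(≡3) mod 17; (10|17)=-1, (3|17)=-1; (−1)^{0·3·8}·(-1)^3·(-1)^0 = -1.
v=31: a=31^1·(≡13), b=31^1·(≡17) mod 31; (13|31)=-1, (17|31)=-1; (−1)^{1·1·15}·(-1)^1·(-1)^1 = -1.
v=7: a=7^2·(≡1), b=7^0·(≡4) mod 7; (1|7)=+1, (4|7)=+1; (−1)^{2·0·3}·(+1)^0·(+1)^2 = +1.
v=13: a=13^1·(≡3), b=13^2·(≡9) mod 13; (3|13)=+1, (9|13)=+1; (−1)^{1·2·6}·(+1)^2·(+1)^1 = +1.
(328042, 87940490 / ℚ) ramifies at {5, 17, 31, 37}: a division algebra.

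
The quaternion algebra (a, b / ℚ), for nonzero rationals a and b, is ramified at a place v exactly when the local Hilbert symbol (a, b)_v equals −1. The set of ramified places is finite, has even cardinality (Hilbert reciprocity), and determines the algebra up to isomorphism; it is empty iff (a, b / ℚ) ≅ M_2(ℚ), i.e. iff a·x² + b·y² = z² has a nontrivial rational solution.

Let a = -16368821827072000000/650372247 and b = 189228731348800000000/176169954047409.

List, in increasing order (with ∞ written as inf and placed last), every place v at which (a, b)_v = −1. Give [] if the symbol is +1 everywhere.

(a, b) ≡ (-154, 13) mod (ℚ^×)²; places V = {2, 3, 5, 7, 11, 13, 17, 23, 29, ∞}.
(a,b)_13: α=4, u≡7; β=3, v≡9 (mod 13); (7|13)=-1, (9|13)=+1; sign (−1)^0·-1^3·+1^4 = -1.
(a,b)_7: α=-3, u≡5; β=-2, v≡5 (mod 7); (5|7)=-1, (5|7)=-1; sign (−1)^0·-1^-2·-1^-3 = -1.
(a,b)_∞: sgn(-154)=−, sgn(13)=+, so +1.
(a,b)_11: α=3, u≡6; β=2, v≡8 (mod 11); (6|11)=-1, (8|11)=-1; sign (−1)^0·-1^2·-1^3 = -1.
(a,b)_17: α=-2, u≡2; β=-4, v≡4 (mod 17); (2|17)=+1, (4|17)=+1; sign (−1)^0·+1^-4·+1^-2 = +1.
(a,b)_3: α=-8, u≡2; β=-16, v≡1 (mod 3); (2|3)=-1, (1|3)=+1; sign (−1)^0·-1^-16·+1^-8 = +1.
(a,b)_29: α=2, u≡5; β=2, v≡16 (mod 29); (5|29)=+1, (16|29)=+1; sign (−1)^0·+1^2·+1^2 = +1.
(a,b)_5: α=6, u≡1; β=8, v≡2 (mod 5); (1|5)=+1, (2|5)=-1; sign (−1)^0·+1^8·-1^6 = +1.
(a,b)_23: α=0, u≡22; β=2, v≡4 (mod 23); (22|23)=-1, (4|23)=+1; sign (−1)^0·-1^2·+1^0 = +1.
(a,b)_2: α=15, β=12; u≡3, v≡5 (mod 8); ε(u)ε(v)=1·0, αω(v)=15·1, βω(u)=12·1; sum ≡ 1  ⇒  -1.
Ram(-154, 13) = {2, 7, 11, 13}; no ℚ_2-point on the conic.

[2, 7, 11, 13]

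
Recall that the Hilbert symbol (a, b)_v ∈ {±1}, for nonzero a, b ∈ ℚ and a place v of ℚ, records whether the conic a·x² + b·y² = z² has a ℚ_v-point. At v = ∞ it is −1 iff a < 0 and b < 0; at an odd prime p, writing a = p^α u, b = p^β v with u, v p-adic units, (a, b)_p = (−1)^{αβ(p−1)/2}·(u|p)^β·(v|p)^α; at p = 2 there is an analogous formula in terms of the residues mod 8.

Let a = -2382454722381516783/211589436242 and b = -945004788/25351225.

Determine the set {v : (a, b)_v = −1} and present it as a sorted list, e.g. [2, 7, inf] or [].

[2, inf]

Mod squares: a ≡ -14, b ≡ -13. Check v ∈ {∞, 2, 3, 5, 7, 11, 13, 17, 19, 29, 53}.
v=5: a=5^0·(≡1), b=5^-2·(≡3) mod 5; (1|5)=+1, (3|5)=-1; (−1)^{0·-2·2}·(+1)^-2·(-1)^0 = +1.
v=2: v_2(a)=-1, v_2(b)=2; units ≡ 1, 3 (mod 8); ε·ε+αω+βω = 0·1+-1·1+2·0 ≡ 1  ⇒  (a,b)_2 = -1.
v=11: a=11^4·(≡6), b=11^0·(≡1) mod 11; (6|11)=-1, (1|11)=+1; (−1)^{4·0·5}·(-1)^0·(+1)^4 = +1.
v=3: a=3^4·(≡1), b=3^2·(≡2) mod 3; (1|3)=+1, (2|3)=-1; (−1)^{4·2·1}·(+1)^2·(-1)^4 = +1.
v=∞: -14 < 0 and -13 < 0  ⇒  (a,b)_∞ = -1.
v=17: a=17^-2·(≡14), b=17^0·(≡2) mod 17; (14|17)=-1, (2|17)=+1; (−1)^{-2·0·8}·(-1)^0·(+1)^-2 = +1.
v=13: a=13^2·(≡1), b=13^1·(≡3) mod 13; (1|13)=+1, (3|13)=+1; (−1)^{2·1·6}·(+1)^1·(+1)^2 = +1.
v=7: a=7^5·(≡6), b=7^4·(≡2) mod 7; (6|7)=-1, (2|7)=+1; (−1)^{5·4·3}·(-1)^4·(+1)^5 = +1.
v=19: a=19^-4·(≡11), b=19^-2·(≡17) mod 19; (11|19)=+1, (17|19)=+1; (−1)^{-4·-2·9}·(+1)^-2·(+1)^-4 = +1.
v=53: a=53^-2·(≡50), b=53^-2·(≡7) mod 53; (50|53)=-1, (7|53)=+1; (−1)^{-2·-2·26}·(-1)^-2·(+1)^-2 = +1.
v=29: a=29^4·(≡10), b=29^2·(≡28) mod 29; (10|29)=-1, (28|29)=+1; (−1)^{4·2·14}·(-1)^2·(+1)^4 = +1.
|Ram(-14, -13)| = 2, even; anisotropic at {2, ∞}.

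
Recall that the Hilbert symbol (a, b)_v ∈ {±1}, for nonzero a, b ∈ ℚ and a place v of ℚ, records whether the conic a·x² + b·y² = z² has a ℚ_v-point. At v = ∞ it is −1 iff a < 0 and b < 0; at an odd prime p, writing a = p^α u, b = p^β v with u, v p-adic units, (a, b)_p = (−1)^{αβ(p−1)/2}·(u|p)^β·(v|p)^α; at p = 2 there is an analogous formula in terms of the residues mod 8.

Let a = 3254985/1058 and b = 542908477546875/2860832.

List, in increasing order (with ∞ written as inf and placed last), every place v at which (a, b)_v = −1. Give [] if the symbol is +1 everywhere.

(a, b) ≡ (8930, 2726) mod (ℚ^×)²; places V = {2, 3, 5, 11, 13, 17, 19, 23, 29, 47, ∞}.
(a,b)_13: α=0, u≡9; β=-2, v≡12 (mod 13); (9|13)=+1, (12|13)=+1; sign (−1)^0·+1^-2·+1^0 = +1.
(a,b)_47: α=1, u≡1; β=1, v≡30 (mod 47); (1|47)=+1, (30|47)=-1; sign (−1)^1·+1^1·-1^1 = +1.
(a,b)_17: α=0, u≡3; β=2, v≡11 (mod 17); (3|17)=-1, (11|17)=-1; sign (−1)^0·-1^2·-1^0 = +1.
(a,b)_11: α=0, u≡4; β=2, v≡3 (mod 11); (4|11)=+1, (3|11)=+1; sign (−1)^0·+1^2·+1^0 = +1.
(a,b)_2: α=-1, β=-5; u≡1, v≡3 (mod 8); ε(u)ε(v)=0·1, αω(v)=-1·1, βω(u)=-5·0; sum ≡ 1  ⇒  -1.
(a,b)_29: α=0, u≡8; β=1, v≡25 (mod 29); (8|29)=-1, (25|29)=+1; sign (−1)^0·-1^1·+1^0 = -1.
(a,b)_3: α=6, u≡2; β=6, v≡2 (mod 3); (2|3)=-1, (2|3)=-1; sign (−1)^0·-1^6·-1^6 = +1.
(a,b)_5: α=1, u≡4; β=6, v≡4 (mod 5); (4|5)=+1, (4|5)=+1; sign (−1)^0·+1^6·+1^1 = +1.
(a,b)_∞: sgn(8930)=+, sgn(2726)=+, so +1.
(a,b)_23: α=-2, u≡1; β=-2, v≡4 (mod 23); (1|23)=+1, (4|23)=+1; sign (−1)^0·+1^-2·+1^-2 = +1.
(a,b)_19: α=1, u≡14; β=0, v≡9 (mod 19); (14|19)=-1, (9|19)=+1; sign (−1)^0·-1^0·+1^1 = +1.
(8930, 2726 / ℚ) ramifies at {2, 29}: a division algebra.

[2, 29]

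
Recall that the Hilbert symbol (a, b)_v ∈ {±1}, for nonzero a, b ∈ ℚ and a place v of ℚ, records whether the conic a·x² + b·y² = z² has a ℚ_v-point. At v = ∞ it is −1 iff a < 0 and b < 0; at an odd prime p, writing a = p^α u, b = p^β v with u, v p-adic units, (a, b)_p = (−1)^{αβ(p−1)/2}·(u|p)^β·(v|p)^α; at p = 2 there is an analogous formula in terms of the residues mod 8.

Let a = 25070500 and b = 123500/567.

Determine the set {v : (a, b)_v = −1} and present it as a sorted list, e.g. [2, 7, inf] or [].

(a, b) ≡ (250705, 8645) mod (ℚ^×)²; places V = {2, 3, 5, 7, 13, 19, 29, ∞}.
(a,b)_29: α=1, u≡10; β=0, v≡12 (mod 29); (10|29)=-1, (12|29)=-1; sign (−1)^0·-1^0·-1^1 = -1.
(a,b)_19: α=1, u≡7; β=1, v≡12 (mod 19); (7|19)=+1, (12|19)=-1; sign (−1)^1·+1^1·-1^1 = +1.
(a,b)_3: α=0, u≡1; β=-4, v≡2 (mod 3); (1|3)=+1, (2|3)=-1; sign (−1)^0·+1^-4·-1^0 = +1.
(a,b)_∞: sgn(250705)=+, sgn(8645)=+, so +1.
(a,b)_7: α=1, u≡6; β=-1, v≡5 (mod 7); (6|7)=-1, (5|7)=-1; sign (−1)^1·-1^-1·-1^1 = -1.
(a,b)_2: α=2, β=2; u≡1, v≡5 (mod 8); ε(u)ε(v)=0·0, αω(v)=2·1, βω(u)=2·0; sum ≡ 0  ⇒  +1.
(a,b)_13: α=1, u≡2; β=1, v≡11 (mod 13); (2|13)=-1, (11|13)=-1; sign (−1)^0·-1^1·-1^1 = +1.
(a,b)_5: α=3, u≡4; β=3, v≡4 (mod 5); (4|5)=+1, (4|5)=+1; sign (−1)^0·+1^3·+1^3 = +1.
Ram(250705, 8645) = {7, 29}; no ℚ_7-point on the conic.

[7, 29]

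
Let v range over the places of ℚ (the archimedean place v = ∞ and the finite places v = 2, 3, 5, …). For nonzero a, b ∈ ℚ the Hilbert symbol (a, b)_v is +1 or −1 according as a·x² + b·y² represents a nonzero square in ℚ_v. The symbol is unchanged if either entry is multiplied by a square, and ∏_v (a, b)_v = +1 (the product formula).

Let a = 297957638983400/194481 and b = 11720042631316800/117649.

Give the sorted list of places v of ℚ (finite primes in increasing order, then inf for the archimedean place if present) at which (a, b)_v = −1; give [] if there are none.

[2, 31]

Mod squares: a ≡ 11594, b ≡ 5797. Check v ∈ {∞, 2, 3, 5, 7, 11, 17, 23, 31, 41}.
v=2: v_2(a)=3, v_2(b)=6; units ≡ 5, 5 (mod 8); ε·ε+αω+βω = 0·0+3·1+6·1 ≡ 1  ⇒  (a,b)_2 = -1.
v=3: a=3^-4·(≡2), b=3^2·(≡1) mod 3; (2|3)=-1, (1|3)=+1; (−1)^{-4·2·1}·(-1)^2·(+1)^-4 = +1.
v=41: a=41^2·(≡31), b=41^2·(≡37) mod 41; (31|41)=+1, (37|41)=+1; (−1)^{2·2·20}·(+1)^2·(+1)^2 = +1.
v=5: a=5^2·(≡1), b=5^2·(≡3) mod 5; (1|5)=+1, (3|5)=-1; (−1)^{2·2·2}·(+1)^2·(-1)^2 = +1.
v=31: a=31^1·(≡9), b=31^1·(≡10) mod 31; (9|31)=+1, (10|31)=+1; (−1)^{1·1·15}·(+1)^1·(+1)^1 = -1.
v=7: a=7^-4·(≡1), b=7^-6·(≡4) mod 7; (1|7)=+1, (4|7)=+1; (−1)^{-4·-6·3}·(+1)^-6·(+1)^-4 = +1.
v=23: a=23^2·(≡3), b=23^0·(≡8) mod 23; (3|23)=+1, (8|23)=+1; (−1)^{2·0·11}·(+1)^0·(+1)^2 = +1.
v=17: a=17^3·(≡16), b=17^5·(≡13) mod 17; (16|17)=+1, (13|17)=+1; (−1)^{3·5·8}·(+1)^5·(+1)^3 = +1.
v=∞: 11594 > 0 and 5797 > 0  ⇒  (a,b)_∞ = +1.
v=11: a=11^1·(≡1), b=11^1·(≡10) mod 11; (1|11)=+1, (10|11)=-1; (−1)^{1·1·5}·(+1)^1·(-1)^1 = +1.
|Ram(11594, 5797)| = 2, even; anisotropic at {2, 31}.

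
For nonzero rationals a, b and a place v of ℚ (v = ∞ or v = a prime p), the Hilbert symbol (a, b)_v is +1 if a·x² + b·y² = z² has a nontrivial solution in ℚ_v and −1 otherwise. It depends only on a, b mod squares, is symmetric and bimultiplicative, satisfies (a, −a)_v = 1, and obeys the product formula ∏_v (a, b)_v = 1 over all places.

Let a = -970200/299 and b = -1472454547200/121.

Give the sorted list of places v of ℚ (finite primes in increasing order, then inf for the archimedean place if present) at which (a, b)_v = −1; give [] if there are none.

[13, inf]

(a, b) ≡ (-6578, -7) mod (ℚ^×)²; places V = {2, 3, 5, 7, 11, 13, 23, ∞}.
(a,b)_11: α=1, u≡10; β=-2, v≡1 (mod 11); (10|11)=-1, (1|11)=+1; sign (−1)^0·-1^-2·+1^1 = +1.
(a,b)_3: α=2, u≡1; β=4, v≡2 (mod 3); (1|3)=+1, (2|3)=-1; sign (−1)^0·+1^4·-1^2 = +1.
(a,b)_23: α=-1, u≡6; β=0, v≡1 (mod 23); (6|23)=+1, (1|23)=+1; sign (−1)^0·+1^0·+1^-1 = +1.
(a,b)_∞: sgn(-6578)=−, sgn(-7)=−, so -1.
(a,b)_13: α=-1, u≡12; β=2, v≡6 (mod 13); (12|13)=+1, (6|13)=-1; sign (−1)^0·+1^2·-1^-1 = -1.
(a,b)_7: α=2, u≡2; β=5, v≡3 (mod 7); (2|7)=+1, (3|7)=-1; sign (−1)^0·+1^5·-1^2 = +1.
(a,b)_5: α=2, u≡3; β=2, v≡2 (mod 5); (3|5)=-1, (2|5)=-1; sign (−1)^0·-1^2·-1^2 = +1.
(a,b)_2: α=3, β=8; u≡7, v≡1 (mod 8); ε(u)ε(v)=1·0, αω(v)=3·0, βω(u)=8·0; sum ≡ 0  ⇒  +1.
(-6578, -7 / ℚ) ramifies at {13, ∞}: a division algebra.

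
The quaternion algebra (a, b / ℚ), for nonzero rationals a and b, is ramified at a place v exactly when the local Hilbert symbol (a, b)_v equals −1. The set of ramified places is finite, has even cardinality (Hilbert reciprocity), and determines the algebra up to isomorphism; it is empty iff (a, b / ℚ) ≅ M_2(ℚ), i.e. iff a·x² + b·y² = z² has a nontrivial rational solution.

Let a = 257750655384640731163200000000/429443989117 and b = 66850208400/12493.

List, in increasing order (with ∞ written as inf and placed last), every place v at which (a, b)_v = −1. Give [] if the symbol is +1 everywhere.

Mod squares: a ≡ 442221, b ≡ 26013. Check v ∈ {∞, 2, 3, 5, 7, 11, 13, 17, 23, 29, 31, 41}.
v=41: a=41^-2·(≡18), b=41^0·(≡28) mod 41; (18|41)=+1, (28|41)=-1; (−1)^{-2·0·20}·(+1)^0·(-1)^-2 = +1.
v=∞: 442221 > 0 and 26013 > 0  ⇒  (a,b)_∞ = +1.
v=5: a=5^8·(≡1), b=5^2·(≡2) mod 5; (1|5)=+1, (2|5)=-1; (−1)^{8·2·2}·(+1)^2·(-1)^8 = +1.
v=3: a=3^3·(≡2), b=3^1·(≡1) mod 3; (2|3)=-1, (1|3)=+1; (−1)^{3·1·1}·(-1)^1·(+1)^3 = +1.
v=23: a=23^3·(≡19), b=23^1·(≡2) mod 23; (19|23)=-1, (2|23)=+1; (−1)^{3·1·11}·(-1)^1·(+1)^3 = +1.
v=31: a=31^-2·(≡22), b=31^-2·(≡25) mod 31; (22|31)=-1, (25|31)=+1; (−1)^{-2·-2·15}·(-1)^-2·(+1)^-2 = +1.
v=13: a=13^-3·(≡9), b=13^-1·(≡12) mod 13; (9|13)=+1, (12|13)=+1; (−1)^{-3·-1·6}·(+1)^-1·(+1)^-3 = +1.
v=11: a=11^-2·(≡10), b=11^0·(≡1) mod 11; (10|11)=-1, (1|11)=+1; (−1)^{-2·0·5}·(-1)^0·(+1)^-2 = +1.
v=29: a=29^3·(≡6), b=29^1·(≡11) mod 29; (6|29)=+1, (11|29)=-1; (−1)^{3·1·14}·(+1)^1·(-1)^3 = -1.
v=2: v_2(a)=12, v_2(b)=4; units ≡ 5, 5 (mod 8); ε·ε+αω+βω = 0·0+12·1+4·1 ≡ 0  ⇒  (a,b)_2 = +1.
v=7: a=7^2·(≡3), b=7^0·(≡2) mod 7; (3|7)=-1, (2|7)=+1; (−1)^{2·0·3}·(-1)^0·(+1)^2 = +1.
v=17: a=17^7·(≡7), b=17^4·(≡14) mod 17; (7|17)=-1, (14|17)=-1; (−1)^{7·4·8}·(-1)^4·(-1)^7 = -1.
Ram(442221, 26013) = {17, 29}; no ℚ_17-point on the conic.

[17, 29]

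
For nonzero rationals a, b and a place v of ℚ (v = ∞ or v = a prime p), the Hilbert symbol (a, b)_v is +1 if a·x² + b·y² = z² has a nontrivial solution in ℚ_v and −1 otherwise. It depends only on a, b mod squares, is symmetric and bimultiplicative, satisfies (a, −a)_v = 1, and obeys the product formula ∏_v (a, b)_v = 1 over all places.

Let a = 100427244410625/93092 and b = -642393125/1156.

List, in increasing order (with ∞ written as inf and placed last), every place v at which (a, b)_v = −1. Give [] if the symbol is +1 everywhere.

[11, 43]

Mod squares: a ≡ 1624997649, b ≡ -1027829. Check v ∈ {∞, 2, 3, 5, 11, 17, 31, 37, 41, 43, 53}.
v=31: a=31^1·(≡22), b=31^0·(≡28) mod 31; (22|31)=-1, (28|31)=+1; (−1)^{1·0·15}·(-1)^0·(+1)^1 = +1.
v=37: a=37^-2·(≡32), b=37^0·(≡15) mod 37; (32|37)=-1, (15|37)=-1; (−1)^{-2·0·18}·(-1)^0·(-1)^-2 = +1.
v=17: a=17^-1·(≡16), b=17^-2·(≡9) mod 17; (16|17)=+1, (9|17)=+1; (−1)^{-1·-2·8}·(+1)^-2·(+1)^-1 = +1.
v=43: a=43^1·(≡27), b=43^1·(≡20) mod 43; (27|43)=-1, (20|43)=-1; (−1)^{1·1·21}·(-1)^1·(-1)^1 = -1.
v=5: a=5^4·(≡1), b=5^4·(≡1) mod 5; (1|5)=+1, (1|5)=+1; (−1)^{4·4·2}·(+1)^4·(+1)^4 = +1.
v=41: a=41^3·(≡8), b=41^1·(≡39) mod 41; (8|41)=+1, (39|41)=+1; (−1)^{3·1·20}·(+1)^1·(+1)^3 = +1.
v=2: v_2(a)=-2, v_2(b)=-2; units ≡ 1, 3 (mod 8); ε·ε+αω+βω = 0·1+-2·1+-2·0 ≡ 0  ⇒  (a,b)_2 = +1.
v=11: a=11^1·(≡10), b=11^1·(≡10) mod 11; (10|11)=-1, (10|11)=-1; (−1)^{1·1·5}·(-1)^1·(-1)^1 = -1.
v=∞: 1624997649 > 0 and -1027829 < 0  ⇒  (a,b)_∞ = +1.
v=53: a=53^1·(≡3), b=53^1·(≡32) mod 53; (3|53)=-1, (32|53)=-1; (−1)^{1·1·26}·(-1)^1·(-1)^1 = +1.
v=3: a=3^1·(≡1), b=3^0·(≡1) mod 3; (1|3)=+1, (1|3)=+1; (−1)^{1·0·1}·(+1)^0·(+1)^1 = +1.
Ram(1624997649, -1027829) = {11, 43}; no ℚ_11-point on the conic.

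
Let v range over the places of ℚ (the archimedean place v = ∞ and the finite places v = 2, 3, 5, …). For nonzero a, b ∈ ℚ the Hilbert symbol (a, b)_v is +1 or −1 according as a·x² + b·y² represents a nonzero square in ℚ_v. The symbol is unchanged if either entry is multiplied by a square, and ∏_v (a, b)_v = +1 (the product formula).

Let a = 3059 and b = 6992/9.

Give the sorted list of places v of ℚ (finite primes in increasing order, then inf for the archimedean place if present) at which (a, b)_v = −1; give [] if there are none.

Mod squares: a ≡ 3059, b ≡ 437. Check v ∈ {∞, 2, 3, 7, 19, 23}.
v=19: a=19^1·(≡9), b=19^1·(≡5) mod 19; (9|19)=+1, (5|19)=+1; (−1)^{1·1·9}·(+1)^1·(+1)^1 = -1.
v=23: a=23^1·(≡18), b=23^1·(≡21) mod 23; (18|23)=+1, (21|23)=-1; (−1)^{1·1·11}·(+1)^1·(-1)^1 = +1.
v=∞: 3059 > 0 and 437 > 0  ⇒  (a,b)_∞ = +1.
v=7: a=7^1·(≡3), b=7^0·(≡3) mod 7; (3|7)=-1, (3|7)=-1; (−1)^{1·0·3}·(-1)^0·(-1)^1 = -1.
v=3: a=3^0·(≡2), b=3^-2·(≡2) mod 3; (2|3)=-1, (2|3)=-1; (−1)^{0·-2·1}·(-1)^-2·(-1)^0 = +1.
v=2: v_2(a)=0, v_2(b)=4; units ≡ 3, 5 (mod 8); ε·ε+αω+βω = 1·0+0·1+4·1 ≡ 0  ⇒  (a,b)_2 = +1.
(3059, 437 / ℚ) ramifies at {7, 19}: a division algebra.

[7, 19]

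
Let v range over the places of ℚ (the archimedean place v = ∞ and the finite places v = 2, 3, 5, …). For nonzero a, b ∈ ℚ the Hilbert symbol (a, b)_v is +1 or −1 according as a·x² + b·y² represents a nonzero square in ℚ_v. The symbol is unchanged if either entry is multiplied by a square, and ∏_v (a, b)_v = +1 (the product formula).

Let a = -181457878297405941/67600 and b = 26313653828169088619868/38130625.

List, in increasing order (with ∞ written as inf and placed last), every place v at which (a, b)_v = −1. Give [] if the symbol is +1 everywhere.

(a, b) ≡ (-9541, 47) mod (ℚ^×)²; places V = {2, 3, 5, 7, 11, 13, 19, 29, 31, 47, ∞}.
(a,b)_5: α=-2, u≡1; β=-4, v≡2 (mod 5); (1|5)=+1, (2|5)=-1; sign (−1)^0·+1^-4·-1^-2 = +1.
(a,b)_13: α=-2, u≡12; β=-2, v≡11 (mod 13); (12|13)=+1, (11|13)=-1; sign (−1)^0·+1^-2·-1^-2 = +1.
(a,b)_19: α=0, u≡6; β=-2, v≡17 (mod 19); (6|19)=+1, (17|19)=+1; sign (−1)^0·+1^-2·+1^0 = +1.
(a,b)_31: α=2, u≡5; β=2, v≡18 (mod 31); (5|31)=+1, (18|31)=+1; sign (−1)^0·+1^2·+1^2 = +1.
(a,b)_7: α=5, u≡4; β=10, v≡5 (mod 7); (4|7)=+1, (5|7)=-1; sign (−1)^0·+1^10·-1^5 = -1.
(a,b)_∞: sgn(-9541)=−, sgn(47)=+, so +1.
(a,b)_11: α=2, u≡6; β=0, v≡5 (mod 11); (6|11)=-1, (5|11)=+1; sign (−1)^0·-1^0·+1^2 = +1.
(a,b)_47: α=1, u≡17; β=1, v≡1 (mod 47); (17|47)=+1, (1|47)=+1; sign (−1)^1·+1^1·+1^1 = -1.
(a,b)_3: α=4, u≡2; β=6, v≡2 (mod 3); (2|3)=-1, (2|3)=-1; sign (−1)^0·-1^6·-1^4 = +1.
(a,b)_29: α=3, u≡21; β=4, v≡10 (mod 29); (21|29)=-1, (10|29)=-1; sign (−1)^0·-1^4·-1^3 = -1.
(a,b)_2: α=-4, β=2; u≡3, v≡7 (mod 8); ε(u)ε(v)=1·1, αω(v)=-4·0, βω(u)=2·1; sum ≡ 1  ⇒  -1.
|Ram(-9541, 47)| = 4, even; anisotropic at {2, 7, 29, 47}.

[2, 7, 29, 47]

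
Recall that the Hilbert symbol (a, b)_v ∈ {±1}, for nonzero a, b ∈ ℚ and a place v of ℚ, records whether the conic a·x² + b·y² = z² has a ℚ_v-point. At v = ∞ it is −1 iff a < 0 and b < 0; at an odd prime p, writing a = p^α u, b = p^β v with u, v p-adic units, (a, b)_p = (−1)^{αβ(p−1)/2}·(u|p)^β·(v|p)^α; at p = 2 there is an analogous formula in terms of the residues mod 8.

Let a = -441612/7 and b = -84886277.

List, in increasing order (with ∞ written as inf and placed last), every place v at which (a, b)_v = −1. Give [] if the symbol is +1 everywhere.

(a, b) ≡ (-9541, -1732373) mod (ℚ^×)²; places V = {2, 3, 7, 29, 31, 41, 47, ∞}.
(a,b)_41: α=0, u≡35; β=1, v≡21 (mod 41); (35|41)=-1, (21|41)=+1; sign (−1)^0·-1^1·+1^0 = -1.
(a,b)_∞: sgn(-9541)=−, sgn(-1732373)=−, so -1.
(a,b)_47: α=1, u≡14; β=1, v≡25 (mod 47); (14|47)=+1, (25|47)=+1; sign (−1)^1·+1^1·+1^1 = -1.
(a,b)_29: α=1, u≡12; β=1, v≡2 (mod 29); (12|29)=-1, (2|29)=-1; sign (−1)^0·-1^1·-1^1 = +1.
(a,b)_2: α=2, β=0; u≡3, v≡3 (mod 8); ε(u)ε(v)=1·1, αω(v)=2·1, βω(u)=0·1; sum ≡ 1  ⇒  -1.
(a,b)_7: α=-1, u≡4; β=2, v≡1 (mod 7); (4|7)=+1, (1|7)=+1; sign (−1)^0·+1^2·+1^-1 = +1.
(a,b)_3: α=4, u≡2; β=0, v≡1 (mod 3); (2|3)=-1, (1|3)=+1; sign (−1)^0·-1^0·+1^4 = +1.
(a,b)_31: α=0, u≡2; β=1, v≡25 (mod 31); (2|31)=+1, (25|31)=+1; sign (−1)^0·+1^1·+1^0 = +1.
|Ram(-9541, -1732373)| = 4, even; anisotropic at {2, 41, 47, ∞}.

[2, 41, 47, inf]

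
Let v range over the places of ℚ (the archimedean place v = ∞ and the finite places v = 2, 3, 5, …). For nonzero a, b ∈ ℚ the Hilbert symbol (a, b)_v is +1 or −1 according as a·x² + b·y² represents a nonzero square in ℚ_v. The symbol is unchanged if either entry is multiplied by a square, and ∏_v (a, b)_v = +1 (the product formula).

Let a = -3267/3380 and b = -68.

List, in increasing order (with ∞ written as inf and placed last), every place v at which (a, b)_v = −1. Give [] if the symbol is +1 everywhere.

[5, inf]

(a, b) ≡ (-15, -17) mod (ℚ^×)²; places V = {2, 3, 5, 11, 13, 17, ∞}.
(a,b)_17: α=0, u≡1; β=1, v≡13 (mod 17); (1|17)=+1, (13|17)=+1; sign (−1)^0·+1^1·+1^0 = +1.
(a,b)_2: α=-2, β=2; u≡1, v≡7 (mod 8); ε(u)ε(v)=0·1, αω(v)=-2·0, βω(u)=2·0; sum ≡ 0  ⇒  +1.
(a,b)_13: α=-2, u≡5; β=0, v≡10 (mod 13); (5|13)=-1, (10|13)=+1; sign (−1)^0·-1^0·+1^-2 = +1.
(a,b)_5: α=-1, u≡3; β=0, v≡2 (mod 5); (3|5)=-1, (2|5)=-1; sign (−1)^0·-1^0·-1^-1 = -1.
(a,b)_11: α=2, u≡2; β=0, v≡9 (mod 11); (2|11)=-1, (9|11)=+1; sign (−1)^0·-1^0·+1^2 = +1.
(a,b)_∞: sgn(-15)=−, sgn(-17)=−, so -1.
(a,b)_3: α=3, u≡1; β=0, v≡1 (mod 3); (1|3)=+1, (1|3)=+1; sign (−1)^0·+1^0·+1^3 = +1.
(-15, -17 / ℚ) ramifies at {5, ∞}: a division algebra.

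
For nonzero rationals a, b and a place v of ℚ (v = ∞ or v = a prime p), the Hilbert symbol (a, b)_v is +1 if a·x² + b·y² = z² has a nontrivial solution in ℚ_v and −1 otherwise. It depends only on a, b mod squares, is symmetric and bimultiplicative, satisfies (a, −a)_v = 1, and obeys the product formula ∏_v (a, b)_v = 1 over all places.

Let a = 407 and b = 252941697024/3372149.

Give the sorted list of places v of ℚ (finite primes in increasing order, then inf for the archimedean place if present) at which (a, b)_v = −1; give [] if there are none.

[3, 11, 19, 37]

(a, b) ≡ (407, 3306) mod (ℚ^×)²; places V = {2, 3, 11, 19, 23, 29, 31, 37, ∞}.
(a,b)_2: α=0, β=23; u≡7, v≡5 (mod 8); ε(u)ε(v)=1·0, αω(v)=0·1, βω(u)=23·0; sum ≡ 0  ⇒  +1.
(a,b)_11: α=1, u≡4; β=-2, v≡10 (mod 11); (4|11)=+1, (10|11)=-1; sign (−1)^0·+1^-2·-1^1 = -1.
(a,b)_31: α=0, u≡4; β=-2, v≡28 (mod 31); (4|31)=+1, (28|31)=+1; sign (−1)^0·+1^-2·+1^0 = +1.
(a,b)_29: α=0, u≡1; β=-1, v≡11 (mod 29); (1|29)=+1, (11|29)=-1; sign (−1)^0·+1^-1·-1^0 = +1.
(a,b)_23: α=0, u≡16; β=2, v≡17 (mod 23); (16|23)=+1, (17|23)=-1; sign (−1)^0·+1^2·-1^0 = +1.
(a,b)_37: α=1, u≡11; β=0, v≡23 (mod 37); (11|37)=+1, (23|37)=-1; sign (−1)^0·+1^0·-1^1 = -1.
(a,b)_19: α=0, u≡8; β=1, v≡13 (mod 19); (8|19)=-1, (13|19)=-1; sign (−1)^0·-1^1·-1^0 = -1.
(a,b)_3: α=0, u≡2; β=1, v≡1 (mod 3); (2|3)=-1, (1|3)=+1; sign (−1)^0·-1^1·+1^0 = -1.
(a,b)_∞: sgn(407)=+, sgn(3306)=+, so +1.
(407, 3306 / ℚ) ramifies at {3, 11, 19, 37}: a division algebra.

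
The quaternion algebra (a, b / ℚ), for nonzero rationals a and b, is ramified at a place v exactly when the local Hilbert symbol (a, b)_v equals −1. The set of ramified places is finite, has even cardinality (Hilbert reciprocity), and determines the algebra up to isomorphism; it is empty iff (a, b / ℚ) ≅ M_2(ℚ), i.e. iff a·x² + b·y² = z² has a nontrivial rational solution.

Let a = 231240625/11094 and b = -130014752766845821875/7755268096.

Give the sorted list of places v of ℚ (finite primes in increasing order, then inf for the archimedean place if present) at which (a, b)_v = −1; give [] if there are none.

[2, 7]

(a, b) ≡ (2310, -35) mod (ℚ^×)²; places V = {2, 3, 5, 7, 11, 13, 17, 31, 43, ∞}.
(a,b)_∞: sgn(2310)=+, sgn(-35)=−, so +1.
(a,b)_3: α=-1, u≡2; β=2, v≡1 (mod 3); (2|3)=-1, (1|3)=+1; sign (−1)^0·-1^2·+1^-1 = +1.
(a,b)_17: α=0, u≡8; β=2, v≡2 (mod 17); (8|17)=+1, (2|17)=+1; sign (−1)^0·+1^2·+1^0 = +1.
(a,b)_2: α=-1, β=-22; u≡3, v≡5 (mod 8); ε(u)ε(v)=1·0, αω(v)=-1·1, βω(u)=-22·1; sum ≡ 1  ⇒  -1.
(a,b)_43: α=-2, u≡14; β=-2, v≡2 (mod 43); (14|43)=+1, (2|43)=-1; sign (−1)^0·+1^-2·-1^-2 = +1.
(a,b)_31: α=2, u≡7; β=4, v≡17 (mod 31); (7|31)=+1, (17|31)=-1; sign (−1)^0·+1^4·-1^2 = +1.
(a,b)_7: α=1, u≡4; β=1, v≡2 (mod 7); (4|7)=+1, (2|7)=+1; sign (−1)^1·+1^1·+1^1 = -1.
(a,b)_11: α=1, u≡1; β=4, v≡1 (mod 11); (1|11)=+1, (1|11)=+1; sign (−1)^0·+1^4·+1^1 = +1.
(a,b)_13: α=0, u≡1; β=2, v≡3 (mod 13); (1|13)=+1, (3|13)=+1; sign (−1)^0·+1^2·+1^0 = +1.
(a,b)_5: α=5, u≡3; β=5, v≡2 (mod 5); (3|5)=-1, (2|5)=-1; sign (−1)^0·-1^5·-1^5 = +1.
Ram(2310, -35) = {2, 7}; no ℚ_2-point on the conic.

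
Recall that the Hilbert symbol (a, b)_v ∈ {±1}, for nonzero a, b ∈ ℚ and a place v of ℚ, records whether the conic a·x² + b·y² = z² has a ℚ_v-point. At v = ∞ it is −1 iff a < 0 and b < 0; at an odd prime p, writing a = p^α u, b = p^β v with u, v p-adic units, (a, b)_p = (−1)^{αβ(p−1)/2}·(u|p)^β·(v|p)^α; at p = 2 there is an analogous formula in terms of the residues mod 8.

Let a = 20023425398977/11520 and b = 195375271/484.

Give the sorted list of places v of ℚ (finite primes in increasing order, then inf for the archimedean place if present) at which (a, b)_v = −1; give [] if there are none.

Mod squares: a ≡ 482885, b ≡ 676039. Check v ∈ {∞, 2, 3, 5, 7, 11, 13, 17, 19, 23}.
v=5: a=5^-1·(≡3), b=5^0·(≡4) mod 5; (3|5)=-1, (4|5)=+1; (−1)^{-1·0·2}·(-1)^0·(+1)^-1 = +1.
v=2: v_2(a)=-8, v_2(b)=-2; units ≡ 5, 7 (mod 8); ε·ε+αω+βω = 0·1+-8·0+-2·1 ≡ 0  ⇒  (a,b)_2 = +1.
v=19: a=19^1·(≡15), b=19^1·(≡10) mod 19; (15|19)=-1, (10|19)=-1; (−1)^{1·1·9}·(-1)^1·(-1)^1 = -1.
v=∞: 482885 > 0 and 676039 > 0  ⇒  (a,b)_∞ = +1.
v=17: a=17^3·(≡4), b=17^3·(≡9) mod 17; (4|17)=+1, (9|17)=+1; (−1)^{3·3·8}·(+1)^3·(+1)^3 = +1.
v=7: a=7^2·(≡1), b=7^1·(≡3) mod 7; (1|7)=+1, (3|7)=-1; (−1)^{2·1·3}·(+1)^1·(-1)^2 = +1.
v=23: a=23^1·(≡11), b=23^1·(≡10) mod 23; (11|23)=-1, (10|23)=-1; (−1)^{1·1·11}·(-1)^1·(-1)^1 = -1.
v=13: a=13^1·(≡10), b=13^1·(≡3) mod 13; (10|13)=+1, (3|13)=+1; (−1)^{1·1·6}·(+1)^1·(+1)^1 = +1.
v=3: a=3^-2·(≡2), b=3^0·(≡1) mod 3; (2|3)=-1, (1|3)=+1; (−1)^{-2·0·1}·(-1)^0·(+1)^-2 = +1.
v=11: a=11^4·(≡7), b=11^-2·(≡9) mod 11; (7|11)=-1, (9|11)=+1; (−1)^{4·-2·5}·(-1)^-2·(+1)^4 = +1.
Ram(482885, 676039) = {19, 23}; no ℚ_19-point on the conic.

[19, 23]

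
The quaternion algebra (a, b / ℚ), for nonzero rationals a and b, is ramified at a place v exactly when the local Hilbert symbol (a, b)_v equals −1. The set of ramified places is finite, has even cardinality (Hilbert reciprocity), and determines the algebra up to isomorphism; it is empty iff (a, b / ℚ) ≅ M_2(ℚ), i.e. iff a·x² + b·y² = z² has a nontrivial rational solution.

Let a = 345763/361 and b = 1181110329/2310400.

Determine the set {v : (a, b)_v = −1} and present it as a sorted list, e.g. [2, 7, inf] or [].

Mod squares: a ≡ 187, b ≡ 6601. Check v ∈ {∞, 2, 3, 5, 7, 11, 17, 19, 23, 41, 43, 47}.
v=2: v_2(a)=0, v_2(b)=-8; units ≡ 3, 1 (mod 8); ε·ε+αω+βω = 1·0+0·0+-8·1 ≡ 0  ⇒  (a,b)_2 = +1.
v=5: a=5^0·(≡3), b=5^-2·(≡4) mod 5; (3|5)=-1, (4|5)=+1; (−1)^{0·-2·2}·(-1)^-2·(+1)^0 = +1.
v=17: a=17^1·(≡6), b=17^0·(≡7) mod 17; (6|17)=-1, (7|17)=-1; (−1)^{1·0·8}·(-1)^0·(-1)^1 = -1.
v=11: a=11^1·(≡8), b=11^0·(≡9) mod 11; (8|11)=-1, (9|11)=+1; (−1)^{1·0·5}·(-1)^0·(+1)^1 = +1.
v=47: a=47^0·(≡23), b=47^2·(≡34) mod 47; (23|47)=-1, (34|47)=+1; (−1)^{0·2·23}·(-1)^2·(+1)^0 = +1.
v=41: a=41^0·(≡9), b=41^1·(≡12) mod 41; (9|41)=+1, (12|41)=-1; (−1)^{0·1·20}·(+1)^1·(-1)^0 = +1.
v=3: a=3^0·(≡1), b=3^4·(≡1) mod 3; (1|3)=+1, (1|3)=+1; (−1)^{0·4·1}·(+1)^4·(+1)^0 = +1.
v=23: a=23^0·(≡6), b=23^1·(≡10) mod 23; (6|23)=+1, (10|23)=-1; (−1)^{0·1·11}·(+1)^1·(-1)^0 = +1.
v=7: a=7^0·(≡3), b=7^1·(≡3) mod 7; (3|7)=-1, (3|7)=-1; (−1)^{0·1·3}·(-1)^1·(-1)^0 = -1.
v=∞: 187 > 0 and 6601 > 0  ⇒  (a,b)_∞ = +1.
v=43: a=43^2·(≡11), b=43^0·(≡39) mod 43; (11|43)=+1, (39|43)=-1; (−1)^{2·0·21}·(+1)^0·(-1)^2 = +1.
v=19: a=19^-2·(≡1), b=19^-2·(≡3) mod 19; (1|19)=+1, (3|19)=-1; (−1)^{-2·-2·9}·(+1)^-2·(-1)^-2 = +1.
(187, 6601 / ℚ) ramifies at {7, 17}: a division algebra.

[7, 17]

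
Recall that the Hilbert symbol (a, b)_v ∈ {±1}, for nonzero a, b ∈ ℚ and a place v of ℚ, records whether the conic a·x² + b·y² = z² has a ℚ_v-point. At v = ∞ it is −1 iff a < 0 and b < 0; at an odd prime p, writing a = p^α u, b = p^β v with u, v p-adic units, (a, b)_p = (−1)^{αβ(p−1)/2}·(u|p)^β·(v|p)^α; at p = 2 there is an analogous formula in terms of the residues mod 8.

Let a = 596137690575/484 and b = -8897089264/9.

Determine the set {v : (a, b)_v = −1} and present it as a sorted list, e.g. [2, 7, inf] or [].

(a, b) ≡ (113183, -1924111) mod (ℚ^×)²; places V = {2, 3, 5, 7, 11, 17, 19, 23, 37, ∞}.
(a,b)_17: α=2, u≡6; β=3, v≡11 (mod 17); (6|17)=-1, (11|17)=-1; sign (−1)^0·-1^3·-1^2 = -1.
(a,b)_5: α=2, u≡2; β=0, v≡4 (mod 5); (2|5)=-1, (4|5)=+1; sign (−1)^0·-1^0·+1^2 = +1.
(a,b)_3: α=6, u≡2; β=-2, v≡2 (mod 3); (2|3)=-1, (2|3)=-1; sign (−1)^0·-1^-2·-1^6 = +1.
(a,b)_7: α=1, u≡6; β=1, v≡6 (mod 7); (6|7)=-1, (6|7)=-1; sign (−1)^1·-1^1·-1^1 = -1.
(a,b)_2: α=-2, β=4; u≡7, v≡1 (mod 8); ε(u)ε(v)=1·0, αω(v)=-2·0, βω(u)=4·0; sum ≡ 0  ⇒  +1.
(a,b)_37: α=1, u≡33; β=1, v≡2 (mod 37); (33|37)=+1, (2|37)=-1; sign (−1)^0·+1^1·-1^1 = -1.
(a,b)_∞: sgn(113183)=+, sgn(-1924111)=−, so +1.
(a,b)_19: α=1, u≡3; β=1, v≡5 (mod 19); (3|19)=-1, (5|19)=+1; sign (−1)^1·-1^1·+1^1 = +1.
(a,b)_23: α=1, u≡21; β=1, v≡7 (mod 23); (21|23)=-1, (7|23)=-1; sign (−1)^1·-1^1·-1^1 = -1.
(a,b)_11: α=-2, u≡5; β=0, v≡4 (mod 11); (5|11)=+1, (4|11)=+1; sign (−1)^0·+1^0·+1^-2 = +1.
Ram(113183, -1924111) = {7, 17, 23, 37}; no ℚ_7-point on the conic.

[7, 17, 23, 37]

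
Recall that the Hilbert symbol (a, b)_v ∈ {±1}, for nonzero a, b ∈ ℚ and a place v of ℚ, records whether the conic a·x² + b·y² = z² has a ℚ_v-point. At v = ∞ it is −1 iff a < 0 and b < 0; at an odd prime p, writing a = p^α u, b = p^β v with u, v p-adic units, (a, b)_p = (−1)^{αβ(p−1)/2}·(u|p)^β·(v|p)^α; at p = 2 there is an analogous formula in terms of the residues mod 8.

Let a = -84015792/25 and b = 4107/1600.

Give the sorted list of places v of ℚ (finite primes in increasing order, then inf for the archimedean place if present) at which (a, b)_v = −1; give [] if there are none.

[]

(a, b) ≡ (-3, 3) mod (ℚ^×)²; places V = {2, 3, 5, 7, 37, ∞}.
(a,b)_5: α=-2, u≡3; β=-2, v≡3 (mod 5); (3|5)=-1, (3|5)=-1; sign (−1)^0·-1^-2·-1^-2 = +1.
(a,b)_∞: sgn(-3)=−, sgn(3)=+, so +1.
(a,b)_2: α=4, β=-6; u≡5, v≡3 (mod 8); ε(u)ε(v)=0·1, αω(v)=4·1, βω(u)=-6·1; sum ≡ 0  ⇒  +1.
(a,b)_3: α=7, u≡2; β=1, v≡1 (mod 3); (2|3)=-1, (1|3)=+1; sign (−1)^1·-1^1·+1^7 = +1.
(a,b)_37: α=0, u≡28; β=2, v≡25 (mod 37); (28|37)=+1, (25|37)=+1; sign (−1)^0·+1^2·+1^0 = +1.
(a,b)_7: α=4, u≡2; β=0, v≡3 (mod 7); (2|7)=+1, (3|7)=-1; sign (−1)^0·+1^0·-1^4 = +1.
Ram(a, b) = ∅: the form -3·x² + 3·y² − z² is isotropic over every ℚ_v, so by Hasse–Minkowski it is isotropic over ℚ.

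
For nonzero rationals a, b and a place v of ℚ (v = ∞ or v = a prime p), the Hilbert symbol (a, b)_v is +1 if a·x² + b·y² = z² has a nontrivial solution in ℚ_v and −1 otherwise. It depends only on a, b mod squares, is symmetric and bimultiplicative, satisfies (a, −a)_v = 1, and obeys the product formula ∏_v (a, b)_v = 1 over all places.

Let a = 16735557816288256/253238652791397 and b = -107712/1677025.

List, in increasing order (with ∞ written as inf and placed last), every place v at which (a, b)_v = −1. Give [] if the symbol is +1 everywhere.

(a, b) ≡ (37, -187) mod (ℚ^×)²; places V = {2, 3, 5, 7, 11, 13, 17, 19, 23, 29, 37, ∞}.
(a,b)_5: α=0, u≡3; β=-2, v≡3 (mod 5); (3|5)=-1, (3|5)=-1; sign (−1)^0·-1^-2·-1^0 = +1.
(a,b)_11: α=2, u≡3; β=1, v≡1 (mod 11); (3|11)=+1, (1|11)=+1; sign (−1)^0·+1^1·+1^2 = +1.
(a,b)_∞: sgn(37)=+, sgn(-187)=−, so +1.
(a,b)_29: α=4, u≡19; β=0, v≡4 (mod 29); (19|29)=-1, (4|29)=+1; sign (−1)^0·-1^0·+1^4 = +1.
(a,b)_13: α=-2, u≡11; β=0, v≡7 (mod 13); (11|13)=-1, (7|13)=-1; sign (−1)^0·-1^0·-1^-2 = +1.
(a,b)_2: α=10, β=6; u≡5, v≡5 (mod 8); ε(u)ε(v)=0·0, αω(v)=10·1, βω(u)=6·1; sum ≡ 0  ⇒  +1.
(a,b)_7: α=-4, u≡1; β=-2, v≡2 (mod 7); (1|7)=+1, (2|7)=+1; sign (−1)^0·+1^-2·+1^-4 = +1.
(a,b)_19: α=2, u≡2; β=0, v≡2 (mod 19); (2|19)=-1, (2|19)=-1; sign (−1)^0·-1^0·-1^2 = +1.
(a,b)_17: α=0, u≡12; β=1, v≡10 (mod 17); (12|17)=-1, (10|17)=-1; sign (−1)^0·-1^1·-1^0 = -1.
(a,b)_3: α=-2, u≡1; β=2, v≡2 (mod 3); (1|3)=+1, (2|3)=-1; sign (−1)^0·+1^2·-1^-2 = +1.
(a,b)_37: α=-5, u≡9; β=-2, v≡8 (mod 37); (9|37)=+1, (8|37)=-1; sign (−1)^0·+1^-2·-1^-5 = -1.
(a,b)_23: α=2, u≡11; β=0, v≡22 (mod 23); (11|23)=-1, (22|23)=-1; sign (−1)^0·-1^0·-1^2 = +1.
Ram(37, -187) = {17, 37}; no ℚ_17-point on the conic.

[17, 37]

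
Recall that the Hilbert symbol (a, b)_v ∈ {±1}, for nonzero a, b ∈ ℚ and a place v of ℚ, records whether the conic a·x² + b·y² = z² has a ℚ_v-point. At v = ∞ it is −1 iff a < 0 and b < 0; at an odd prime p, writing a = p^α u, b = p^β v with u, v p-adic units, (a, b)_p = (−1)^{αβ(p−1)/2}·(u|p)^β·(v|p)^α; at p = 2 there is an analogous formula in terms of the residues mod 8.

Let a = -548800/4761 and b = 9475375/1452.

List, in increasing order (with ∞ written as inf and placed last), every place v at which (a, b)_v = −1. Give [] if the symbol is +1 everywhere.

Mod squares: a ≡ -7, b ≡ 23205. Check v ∈ {∞, 2, 3, 5, 7, 11, 13, 17, 23}.
v=11: a=11^0·(≡5), b=11^-2·(≡8) mod 11; (5|11)=+1, (8|11)=-1; (−1)^{0·-2·5}·(+1)^-2·(-1)^0 = +1.
v=5: a=5^2·(≡3), b=5^3·(≡4) mod 5; (3|5)=-1, (4|5)=+1; (−1)^{2·3·2}·(-1)^3·(+1)^2 = -1.
v=∞: -7 < 0 and 23205 > 0  ⇒  (a,b)_∞ = +1.
v=3: a=3^-2·(≡2), b=3^-1·(≡1) mod 3; (2|3)=-1, (1|3)=+1; (−1)^{-2·-1·1}·(-1)^-1·(+1)^-2 = -1.
v=13: a=13^0·(≡7), b=13^1·(≡12) mod 13; (7|13)=-1, (12|13)=+1; (−1)^{0·1·6}·(-1)^1·(+1)^0 = -1.
v=2: v_2(a)=6, v_2(b)=-2; units ≡ 1, 5 (mod 8); ε·ε+αω+βω = 0·0+6·1+-2·0 ≡ 0  ⇒  (a,b)_2 = +1.
v=17: a=17^0·(≡11), b=17^1·(≡14) mod 17; (11|17)=-1, (14|17)=-1; (−1)^{0·1·8}·(-1)^1·(-1)^0 = -1.
v=7: a=7^3·(≡3), b=7^3·(≡1) mod 7; (3|7)=-1, (1|7)=+1; (−1)^{3·3·3}·(-1)^3·(+1)^3 = +1.
v=23: a=23^-2·(≡8), b=23^0·(≡14) mod 23; (8|23)=+1, (14|23)=-1; (−1)^{-2·0·11}·(+1)^0·(-1)^-2 = +1.
Ram(-7, 23205) = {3, 5, 13, 17}; no ℚ_3-point on the conic.

[3, 5, 13, 17]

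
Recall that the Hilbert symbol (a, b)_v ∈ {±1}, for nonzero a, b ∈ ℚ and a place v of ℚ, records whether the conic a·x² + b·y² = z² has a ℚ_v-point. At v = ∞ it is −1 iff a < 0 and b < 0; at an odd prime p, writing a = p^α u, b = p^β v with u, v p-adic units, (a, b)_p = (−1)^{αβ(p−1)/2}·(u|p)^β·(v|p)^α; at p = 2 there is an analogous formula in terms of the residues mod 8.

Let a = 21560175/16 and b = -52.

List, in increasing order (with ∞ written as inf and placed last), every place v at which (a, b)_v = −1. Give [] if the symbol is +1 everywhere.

[2, 13]

(a, b) ≡ (7, -13) mod (ℚ^×)²; places V = {2, 3, 5, 7, 13, ∞}.
(a,b)_2: α=-4, β=2; u≡7, v≡3 (mod 8); ε(u)ε(v)=1·1, αω(v)=-4·1, βω(u)=2·0; sum ≡ 1  ⇒  -1.
(a,b)_13: α=2, u≡2; β=1, v≡9 (mod 13); (2|13)=-1, (9|13)=+1; sign (−1)^0·-1^1·+1^2 = -1.
(a,b)_3: α=6, u≡1; β=0, v≡2 (mod 3); (1|3)=+1, (2|3)=-1; sign (−1)^0·+1^0·-1^6 = +1.
(a,b)_∞: sgn(7)=+, sgn(-13)=−, so +1.
(a,b)_7: α=1, u≡2; β=0, v≡4 (mod 7); (2|7)=+1, (4|7)=+1; sign (−1)^0·+1^0·+1^1 = +1.
(a,b)_5: α=2, u≡2; β=0, v≡3 (mod 5); (2|5)=-1, (3|5)=-1; sign (−1)^0·-1^0·-1^2 = +1.
(7, -13 / ℚ) ramifies at {2, 13}: a division algebra.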